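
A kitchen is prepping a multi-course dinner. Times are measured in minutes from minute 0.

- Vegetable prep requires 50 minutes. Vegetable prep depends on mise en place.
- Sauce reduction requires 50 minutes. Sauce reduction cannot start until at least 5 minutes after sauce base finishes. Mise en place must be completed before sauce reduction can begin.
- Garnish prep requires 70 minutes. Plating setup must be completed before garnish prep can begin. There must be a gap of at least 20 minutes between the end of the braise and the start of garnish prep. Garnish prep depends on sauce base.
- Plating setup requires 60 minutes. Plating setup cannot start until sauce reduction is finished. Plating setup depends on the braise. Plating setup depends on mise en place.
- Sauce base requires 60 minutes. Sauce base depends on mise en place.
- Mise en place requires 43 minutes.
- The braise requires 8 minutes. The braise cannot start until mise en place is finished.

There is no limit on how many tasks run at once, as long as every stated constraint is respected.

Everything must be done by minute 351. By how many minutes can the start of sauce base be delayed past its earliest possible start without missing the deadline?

Mise en place can start immediately at minute 0; it finishes at minute 43.
Sauce base cannot begin until mise en place (finishes minute 43). It runs from minute 43 to 43 + 60 = minute 103.

Working backward from the deadline:
To finish by minute 351, garnish prep (duration 70) must start no later than minute 281.
Plating setup has to be done before garnish prep (must start by minute 281). That means finishing by minute 281, i.e. starting by 281 − 60 = minute 221.
Sauce reduction must finish before plating setup (must start by minute 221). With a 50-minute duration, sauce reduction must start by 221 − 50 = minute 171.
Sauce base feeds sauce reduction (must start by minute 171, minus 5-minute gap → minute 166); garnish prep (must start by minute 281). Taking the minimum, sauce base must finish by minute 166 and start by 166 − 60 = minute 106.
So sauce base can start as early as minute 43 and as late as minute 106, giving 106 − 43 = 63 minutes of slack.

63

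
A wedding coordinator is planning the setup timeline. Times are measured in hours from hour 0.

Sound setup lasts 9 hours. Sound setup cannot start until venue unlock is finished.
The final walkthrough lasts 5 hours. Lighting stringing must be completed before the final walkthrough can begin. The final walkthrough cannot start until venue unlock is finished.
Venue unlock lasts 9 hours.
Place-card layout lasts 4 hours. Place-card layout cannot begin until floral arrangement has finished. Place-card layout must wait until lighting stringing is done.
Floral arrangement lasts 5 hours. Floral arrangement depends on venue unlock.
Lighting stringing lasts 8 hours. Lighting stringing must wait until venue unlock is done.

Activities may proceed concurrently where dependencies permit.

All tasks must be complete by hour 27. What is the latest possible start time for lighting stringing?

14

Nothing follows place-card layout; the deadline of hour 27 is its only limit. It must start by 27 − 4 = hour 23.
Nothing follows the final walkthrough; the deadline of hour 27 is its only limit. It must start by 27 − 5 = hour 22.
Lighting stringing must finish in time for place-card layout (must start by hour 23); the final walkthrough (must start by hour 22). The tightest is hour 22, so lighting stringing must start by 22 − 8 = hour 14.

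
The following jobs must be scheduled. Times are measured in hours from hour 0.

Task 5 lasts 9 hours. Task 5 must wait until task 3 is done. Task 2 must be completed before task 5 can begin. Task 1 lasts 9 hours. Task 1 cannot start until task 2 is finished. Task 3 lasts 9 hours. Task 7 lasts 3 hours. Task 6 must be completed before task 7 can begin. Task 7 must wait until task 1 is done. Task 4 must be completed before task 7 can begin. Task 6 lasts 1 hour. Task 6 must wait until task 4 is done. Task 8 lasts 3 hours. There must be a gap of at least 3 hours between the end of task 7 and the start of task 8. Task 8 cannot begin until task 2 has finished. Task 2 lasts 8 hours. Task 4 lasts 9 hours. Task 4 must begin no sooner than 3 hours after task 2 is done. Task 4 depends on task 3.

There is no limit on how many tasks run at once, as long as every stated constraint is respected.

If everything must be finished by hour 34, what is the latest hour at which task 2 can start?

4

Task 8 must finish by hour 34; it takes 3 hours, so it must start by 34 − 3 = hour 31.
Task 7 must finish before task 8 (must start by hour 31, minus 3-hour gap → hour 28). With a 3-hour duration, task 7 must start by 28 − 3 = hour 25.
Since task 7 (must start by hour 25) depends on it, task 1 must finish by hour 25. Backing off its 9-hour duration gives a latest start of hour 16.
Since task 7 (must start by hour 25) depends on it, task 6 must finish by hour 25. Backing off its 1-hour duration gives a latest start of hour 24.
Task 4 must finish in time for task 6 (must start by hour 24); task 7 (must start by hour 25). The tightest is hour 24, so task 4 must start by 24 − 9 = hour 15.
Task 5 must finish by hour 34; it takes 9 hours, so it must start by 34 − 9 = hour 25.
Task 2 has several dependents: task 1 (must start by hour 16); task 4 (must start by hour 15, minus 3-hour gap → hour 12); task 5 (must start by hour 25); task 8 (must start by hour 31). The earliest of those limits is hour 12, so task 2 must start by 12 − 8 = hour 4.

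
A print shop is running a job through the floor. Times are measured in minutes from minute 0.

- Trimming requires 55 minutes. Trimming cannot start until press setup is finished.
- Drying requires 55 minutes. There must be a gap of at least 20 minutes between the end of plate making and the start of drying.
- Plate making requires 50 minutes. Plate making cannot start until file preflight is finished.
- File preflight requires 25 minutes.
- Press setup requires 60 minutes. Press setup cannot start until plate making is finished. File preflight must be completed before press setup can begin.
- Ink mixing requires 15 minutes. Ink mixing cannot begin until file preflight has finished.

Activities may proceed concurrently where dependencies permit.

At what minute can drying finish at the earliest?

File preflight can start immediately at minute 0; it finishes at minute 25.
After file preflight (finishes minute 25), plate making can start at minute 25 and finishes at minute 75.
After plate making (finishes minute 75, plus 20-minute gap → minute 95), drying can start at minute 95 and finishes at minute 150.

150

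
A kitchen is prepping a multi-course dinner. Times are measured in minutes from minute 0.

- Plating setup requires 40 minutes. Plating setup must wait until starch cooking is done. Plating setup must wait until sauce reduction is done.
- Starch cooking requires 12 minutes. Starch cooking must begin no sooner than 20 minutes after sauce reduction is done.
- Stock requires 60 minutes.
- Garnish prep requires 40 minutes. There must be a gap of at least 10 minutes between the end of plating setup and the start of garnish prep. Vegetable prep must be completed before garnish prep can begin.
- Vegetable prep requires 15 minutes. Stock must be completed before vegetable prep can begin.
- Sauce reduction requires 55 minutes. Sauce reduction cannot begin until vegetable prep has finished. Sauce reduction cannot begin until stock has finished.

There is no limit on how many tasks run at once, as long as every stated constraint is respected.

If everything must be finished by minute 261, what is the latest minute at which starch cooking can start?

159

Garnish prep has no dependents, so it just needs to finish by minute 261. Starting by 261 − 40 = minute 221 achieves that.
Plating setup must finish before garnish prep (must start by minute 221, minus 10-minute gap → minute 211). With a 40-minute duration, plating setup must start by 211 − 40 = minute 171.
Since plating setup (must start by minute 171) depends on it, starch cooking must finish by minute 171. Backing off its 12-minute duration gives a latest start of minute 159.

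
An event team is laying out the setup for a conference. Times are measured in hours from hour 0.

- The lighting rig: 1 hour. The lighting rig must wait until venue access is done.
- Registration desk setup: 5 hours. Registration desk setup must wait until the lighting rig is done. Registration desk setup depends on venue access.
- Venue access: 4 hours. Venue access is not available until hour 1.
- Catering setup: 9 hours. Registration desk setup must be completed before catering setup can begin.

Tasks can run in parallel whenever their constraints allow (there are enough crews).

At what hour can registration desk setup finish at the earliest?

Venue access waits on its own release at hour 1, so it starts at hour 1 and finishes at 1 + 4 = hour 5.
The lighting rig waits on venue access (finishes hour 5), so it starts at hour 5 and finishes at 5 + 1 = hour 6.
For registration desk setup: the lighting rig (finishes hour 6); venue access (finishes hour 5). Taking the maximum gives a start of hour 6, and it finishes at 6 + 5 = hour 11.

11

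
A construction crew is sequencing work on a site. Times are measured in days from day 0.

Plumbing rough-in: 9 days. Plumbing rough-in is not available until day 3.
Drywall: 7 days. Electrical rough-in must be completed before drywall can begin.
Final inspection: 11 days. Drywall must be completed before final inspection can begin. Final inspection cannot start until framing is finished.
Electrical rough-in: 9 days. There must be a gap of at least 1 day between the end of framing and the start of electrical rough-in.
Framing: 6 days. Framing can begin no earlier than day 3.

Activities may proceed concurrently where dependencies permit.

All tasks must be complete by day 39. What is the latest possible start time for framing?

5

Final inspection must finish by day 39; it takes 11 days, so it must start by 39 − 11 = day 28.
Drywall has to be done before final inspection (must start by day 28). That means finishing by day 28, i.e. starting by 28 − 7 = day 21.
Electrical rough-in feeds into drywall (must start by day 21); so electrical rough-in must finish by day 21 and therefore start by day 12.
Framing must finish in time for electrical rough-in (must start by day 12, minus 1-day gap → day 11); final inspection (must start by day 28). The tightest is day 11, so framing must start by 11 − 6 = day 5.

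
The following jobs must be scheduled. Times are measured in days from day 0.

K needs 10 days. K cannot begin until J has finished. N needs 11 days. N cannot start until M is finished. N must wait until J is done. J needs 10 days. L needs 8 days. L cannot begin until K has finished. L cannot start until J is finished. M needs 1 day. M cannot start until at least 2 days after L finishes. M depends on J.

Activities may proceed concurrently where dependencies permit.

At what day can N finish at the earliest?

J can start immediately at day 0; it finishes at day 10.
After J (finishes day 10), K can start at day 10 and finishes at day 20.
L cannot start until K (finishes day 20); J (finishes day 10). The controlling bound is day 20, so L finishes at 20 + 8 = day 28.
M needs all of L (finishes day 28, plus 2-day gap → day 30); J (finishes day 10). That puts its earliest start at day 30; it finishes at 30 + 1 = day 31.
N cannot start until M (finishes day 31); J (finishes day 10). The controlling bound is day 31, so N finishes at 31 + 11 = day 42.

42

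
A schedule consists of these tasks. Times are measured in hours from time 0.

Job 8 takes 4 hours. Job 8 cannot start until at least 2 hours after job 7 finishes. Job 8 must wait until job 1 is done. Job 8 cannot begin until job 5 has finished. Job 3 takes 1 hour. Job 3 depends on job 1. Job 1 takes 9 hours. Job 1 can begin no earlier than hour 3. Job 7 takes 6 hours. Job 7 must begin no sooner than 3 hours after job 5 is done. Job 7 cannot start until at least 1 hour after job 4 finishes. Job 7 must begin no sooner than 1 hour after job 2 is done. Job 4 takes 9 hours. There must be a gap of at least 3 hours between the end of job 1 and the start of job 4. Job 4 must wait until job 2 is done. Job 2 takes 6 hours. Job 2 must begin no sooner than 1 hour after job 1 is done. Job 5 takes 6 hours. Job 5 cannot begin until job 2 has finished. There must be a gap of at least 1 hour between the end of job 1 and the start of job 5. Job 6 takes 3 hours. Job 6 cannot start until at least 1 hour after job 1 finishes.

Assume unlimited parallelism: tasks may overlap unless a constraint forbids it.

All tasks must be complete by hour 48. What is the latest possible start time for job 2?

Nothing follows job 8; the deadline of hour 48 is its only limit. It must start by 48 − 4 = hour 44.
Job 7 must finish before job 8 (must start by hour 44, minus 2-hour gap → hour 42). With a 6-hour duration, job 7 must start by 42 − 6 = hour 36.
Job 4 has to be done before job 7 (must start by hour 36, minus 1-hour gap → hour 35). That means finishing by hour 35, i.e. starting by 35 − 9 = hour 26.
Job 5 feeds job 7 (must start by hour 36, minus 3-hour gap → hour 33); job 8 (must start by hour 44). Taking the minimum, job 5 must finish by hour 33 and start by 33 − 6 = hour 27.
For job 2: job 4 (must start by hour 26); job 5 (must start by hour 27); job 7 (must start by hour 36, minus 1-hour gap → hour 35). The most restrictive is hour 26; with a 6-hour duration, job 2 must start by hour 20.

20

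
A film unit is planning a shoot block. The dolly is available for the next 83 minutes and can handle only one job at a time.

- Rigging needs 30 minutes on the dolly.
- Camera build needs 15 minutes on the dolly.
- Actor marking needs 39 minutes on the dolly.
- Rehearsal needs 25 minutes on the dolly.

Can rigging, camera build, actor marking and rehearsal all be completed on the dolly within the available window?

No

Running back to back, the jobs need 30 + 15 + 39 + 25 = 109 minutes on the dolly.
Since 109 > 83, they cannot all fit.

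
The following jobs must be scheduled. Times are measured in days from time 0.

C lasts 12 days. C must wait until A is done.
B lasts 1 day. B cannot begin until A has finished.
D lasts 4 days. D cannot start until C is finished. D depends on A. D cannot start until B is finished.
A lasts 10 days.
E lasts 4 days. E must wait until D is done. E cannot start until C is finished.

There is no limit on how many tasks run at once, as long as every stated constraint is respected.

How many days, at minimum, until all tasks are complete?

A has no prerequisites, so it starts at day 0 and finishes at day 10.
After A (finishes day 10), C can start at day 10 and finishes at day 22.
After A (finishes day 10), B can start at day 10 and finishes at day 11.
D has to wait for C (finishes day 22); A (finishes day 10); B (finishes day 11). The latest of these is day 22, so D runs day 22 to 22 + 4 = day 26.
E has to wait for D (finishes day 26); C (finishes day 22). The latest of these is day 26, so E runs day 26 to 26 + 4 = day 30.
All tasks are finished once the last one completes. Finish times: A at 10, B at 11, C at 22, D at 26, E at 30. The latest is day 30.

30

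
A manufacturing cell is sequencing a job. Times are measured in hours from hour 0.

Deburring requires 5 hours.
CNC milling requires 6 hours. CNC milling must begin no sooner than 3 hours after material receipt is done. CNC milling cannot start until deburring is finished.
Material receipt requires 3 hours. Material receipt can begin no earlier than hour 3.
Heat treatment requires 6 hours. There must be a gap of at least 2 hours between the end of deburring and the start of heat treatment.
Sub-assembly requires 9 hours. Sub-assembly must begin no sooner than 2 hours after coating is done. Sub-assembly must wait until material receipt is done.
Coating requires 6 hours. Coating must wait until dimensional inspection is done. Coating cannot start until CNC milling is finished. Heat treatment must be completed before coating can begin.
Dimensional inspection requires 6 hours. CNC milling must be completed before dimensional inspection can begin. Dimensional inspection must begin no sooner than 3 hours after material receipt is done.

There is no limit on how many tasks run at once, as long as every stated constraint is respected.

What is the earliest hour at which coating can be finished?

27

Nothing blocks deburring, so it runs from hour 0 to hour 5.
After deburring (finishes hour 5, plus 2-hour gap → hour 7), heat treatment can start at hour 7 and finishes at hour 13.
After its own release at hour 3, material receipt can start at hour 3 and finishes at hour 6.
CNC milling has to wait for material receipt (finishes hour 6, plus 3-hour gap → hour 9); deburring (finishes hour 5). The latest of these is hour 9, so CNC milling runs hour 9 to 9 + 6 = hour 15.
Dimensional inspection needs all of CNC milling (finishes hour 15); material receipt (finishes hour 6, plus 3-hour gap → hour 9). That puts its earliest start at hour 15; it finishes at 15 + 6 = hour 21.
Coating has to wait for dimensional inspection (finishes hour 21); CNC milling (finishes hour 15); heat treatment (finishes hour 13). The latest of these is hour 21, so coating runs hour 21 to 21 + 6 = hour 27.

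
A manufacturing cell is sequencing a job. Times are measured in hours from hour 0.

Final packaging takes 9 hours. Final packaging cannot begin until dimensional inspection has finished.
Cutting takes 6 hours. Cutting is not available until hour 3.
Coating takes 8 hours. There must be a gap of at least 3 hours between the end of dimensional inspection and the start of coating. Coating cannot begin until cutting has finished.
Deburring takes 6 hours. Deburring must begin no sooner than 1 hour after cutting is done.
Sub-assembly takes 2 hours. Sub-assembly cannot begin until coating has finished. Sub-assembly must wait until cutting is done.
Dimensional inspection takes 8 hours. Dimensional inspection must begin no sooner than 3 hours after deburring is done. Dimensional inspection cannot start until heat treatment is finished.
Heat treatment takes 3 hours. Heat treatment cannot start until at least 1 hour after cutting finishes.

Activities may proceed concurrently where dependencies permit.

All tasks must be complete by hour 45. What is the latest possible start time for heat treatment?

21

To finish by hour 45, sub-assembly (duration 2) must start no later than hour 43.
Since sub-assembly (must start by hour 43) depends on it, coating must finish by hour 43. Backing off its 8-hour duration gives a latest start of hour 35.
Final packaging must finish by hour 45; it takes 9 hours, so it must start by 45 − 9 = hour 36.
Dimensional inspection must finish in time for coating (must start by hour 35, minus 3-hour gap → hour 32); final packaging (must start by hour 36). The tightest is hour 32, so dimensional inspection must start by 32 − 8 = hour 24.
Since dimensional inspection (must start by hour 24) depends on it, heat treatment must finish by hour 24. Backing off its 3-hour duration gives a latest start of hour 21.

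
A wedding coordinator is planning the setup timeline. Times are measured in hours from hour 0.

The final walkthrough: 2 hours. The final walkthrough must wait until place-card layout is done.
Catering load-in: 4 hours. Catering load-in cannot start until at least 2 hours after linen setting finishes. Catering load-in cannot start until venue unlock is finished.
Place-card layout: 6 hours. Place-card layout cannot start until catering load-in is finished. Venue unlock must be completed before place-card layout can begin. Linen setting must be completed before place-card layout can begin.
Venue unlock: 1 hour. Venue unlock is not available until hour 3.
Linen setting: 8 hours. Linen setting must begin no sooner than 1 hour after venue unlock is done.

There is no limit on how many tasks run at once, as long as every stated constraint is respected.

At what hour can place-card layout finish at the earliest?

Venue unlock cannot begin until its own release at hour 3. It runs from hour 3 to 3 + 1 = hour 4.
Linen setting cannot begin until venue unlock (finishes hour 4, plus 1-hour gap → hour 5). It runs from hour 5 to 5 + 8 = hour 13.
For catering load-in: linen setting (finishes hour 13, plus 2-hour gap → hour 15); venue unlock (finishes hour 4). Taking the maximum gives a start of hour 15, and it finishes at 15 + 4 = hour 19.
Place-card layout needs all of catering load-in (finishes hour 19); venue unlock (finishes hour 4); linen setting (finishes hour 13). That puts its earliest start at hour 19; it finishes at 19 + 6 = hour 25.

25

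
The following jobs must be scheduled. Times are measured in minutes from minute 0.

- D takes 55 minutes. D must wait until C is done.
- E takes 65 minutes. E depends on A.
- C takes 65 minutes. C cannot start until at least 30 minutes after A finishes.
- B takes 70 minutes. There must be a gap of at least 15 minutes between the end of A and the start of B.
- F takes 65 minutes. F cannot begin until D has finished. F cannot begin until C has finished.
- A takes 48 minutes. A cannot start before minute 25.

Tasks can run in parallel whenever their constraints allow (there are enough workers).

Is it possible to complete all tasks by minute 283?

A waits on its own release at minute 25, so it starts at minute 25 and finishes at 25 + 48 = minute 73.
E waits on A (finishes minute 73), so it starts at minute 73 and finishes at 73 + 65 = minute 138.
C waits on A (finishes minute 73, plus 30-minute gap → minute 103), so it starts at minute 103 and finishes at 103 + 65 = minute 168.
D cannot begin until C (finishes minute 168). It runs from minute 168 to 168 + 55 = minute 223.
F needs all of D (finishes minute 223); C (finishes minute 168). That puts its earliest start at minute 223; it finishes at 223 + 65 = minute 288.
After A (finishes minute 73, plus 15-minute gap → minute 88), B can start at minute 88 and finishes at minute 158.
The earliest everything can be done is minute 288, which is after the deadline of 283, so it is not possible.

No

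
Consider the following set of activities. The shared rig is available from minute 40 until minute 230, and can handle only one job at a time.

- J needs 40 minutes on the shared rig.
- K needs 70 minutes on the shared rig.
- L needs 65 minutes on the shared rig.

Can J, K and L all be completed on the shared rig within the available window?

The shared rig window is 230 − 40 = 190 minutes.
Running back to back, the jobs need 40 + 70 + 65 = 175 minutes on the shared rig.
Since 175 ≤ 190, they fit within the window.

Yes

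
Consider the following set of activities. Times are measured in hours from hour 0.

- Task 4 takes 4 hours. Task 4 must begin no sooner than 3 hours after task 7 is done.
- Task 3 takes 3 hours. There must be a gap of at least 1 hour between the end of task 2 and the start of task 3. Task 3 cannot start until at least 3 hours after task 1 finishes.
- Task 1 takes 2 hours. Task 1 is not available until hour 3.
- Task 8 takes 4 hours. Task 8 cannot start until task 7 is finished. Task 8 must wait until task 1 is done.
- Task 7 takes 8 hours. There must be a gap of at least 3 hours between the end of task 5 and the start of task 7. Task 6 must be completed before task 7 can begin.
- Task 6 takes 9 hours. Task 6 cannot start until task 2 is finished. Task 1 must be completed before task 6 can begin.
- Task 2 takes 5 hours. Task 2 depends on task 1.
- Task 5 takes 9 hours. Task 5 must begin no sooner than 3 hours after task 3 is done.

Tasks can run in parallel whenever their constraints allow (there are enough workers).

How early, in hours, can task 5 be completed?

26

Task 1 cannot begin until its own release at hour 3. It runs from hour 3 to 3 + 2 = hour 5.
Task 2 waits on task 1 (finishes hour 5), so it starts at hour 5 and finishes at 5 + 5 = hour 10.
Task 3 needs all of task 2 (finishes hour 10, plus 1-hour gap → hour 11); task 1 (finishes hour 5, plus 3-hour gap → hour 8). That puts its earliest start at hour 11; it finishes at 11 + 3 = hour 14.
After task 3 (finishes hour 14, plus 3-hour gap → hour 17), task 5 can start at hour 17 and finishes at hour 26.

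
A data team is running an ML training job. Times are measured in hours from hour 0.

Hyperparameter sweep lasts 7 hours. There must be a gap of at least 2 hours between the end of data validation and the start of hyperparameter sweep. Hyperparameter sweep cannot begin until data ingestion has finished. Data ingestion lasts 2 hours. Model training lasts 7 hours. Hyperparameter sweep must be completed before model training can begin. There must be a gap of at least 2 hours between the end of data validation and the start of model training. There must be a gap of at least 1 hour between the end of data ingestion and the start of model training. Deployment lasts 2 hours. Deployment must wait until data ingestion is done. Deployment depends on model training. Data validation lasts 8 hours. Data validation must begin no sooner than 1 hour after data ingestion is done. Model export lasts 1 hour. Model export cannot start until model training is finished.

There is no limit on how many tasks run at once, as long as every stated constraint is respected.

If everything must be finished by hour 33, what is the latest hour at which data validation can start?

Nothing follows model export; the deadline of hour 33 is its only limit. It must start by 33 − 1 = hour 32.
Deployment must finish by hour 33; it takes 2 hours, so it must start by 33 − 2 = hour 31.
For model training: model export (must start by hour 32); deployment (must start by hour 31). The most restrictive is hour 31; with a 7-hour duration, model training must start by hour 24.
Hyperparameter sweep has to be done before model training (must start by hour 24). That means finishing by hour 24, i.e. starting by 24 − 7 = hour 17.
Data validation has several dependents: hyperparameter sweep (must start by hour 17, minus 2-hour gap → hour 15); model training (must start by hour 24, minus 2-hour gap → hour 22). The earliest of those limits is hour 15, so data validation must start by 15 − 8 = hour 7.

7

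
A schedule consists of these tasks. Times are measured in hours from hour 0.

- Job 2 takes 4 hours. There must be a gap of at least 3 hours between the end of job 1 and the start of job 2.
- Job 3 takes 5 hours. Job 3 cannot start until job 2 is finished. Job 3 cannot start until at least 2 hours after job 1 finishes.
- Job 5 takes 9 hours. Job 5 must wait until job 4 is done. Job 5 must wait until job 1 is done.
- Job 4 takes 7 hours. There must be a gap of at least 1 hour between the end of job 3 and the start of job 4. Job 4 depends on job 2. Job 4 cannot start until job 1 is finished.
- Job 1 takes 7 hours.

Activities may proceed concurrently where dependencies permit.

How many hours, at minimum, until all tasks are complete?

36

Job 1 has no prerequisites, so it starts at hour 0 and finishes at hour 7.
After job 1 (finishes hour 7, plus 3-hour gap → hour 10), job 2 can start at hour 10 and finishes at hour 14.
For job 3: job 2 (finishes hour 14); job 1 (finishes hour 7, plus 2-hour gap → hour 9). Taking the maximum gives a start of hour 14, and it finishes at 14 + 5 = hour 19.
Job 4 needs all of job 3 (finishes hour 19, plus 1-hour gap → hour 20); job 2 (finishes hour 14); job 1 (finishes hour 7). That puts its earliest start at hour 20; it finishes at 20 + 7 = hour 27.
Job 5 cannot start until job 4 (finishes hour 27); job 1 (finishes hour 7). The controlling bound is hour 27, so job 5 finishes at 27 + 9 = hour 36.
All tasks are finished once the last one completes. Finish times: Job 1 at 7, Job 2 at 14, Job 3 at 19, Job 4 at 27, Job 5 at 36. The latest is hour 36.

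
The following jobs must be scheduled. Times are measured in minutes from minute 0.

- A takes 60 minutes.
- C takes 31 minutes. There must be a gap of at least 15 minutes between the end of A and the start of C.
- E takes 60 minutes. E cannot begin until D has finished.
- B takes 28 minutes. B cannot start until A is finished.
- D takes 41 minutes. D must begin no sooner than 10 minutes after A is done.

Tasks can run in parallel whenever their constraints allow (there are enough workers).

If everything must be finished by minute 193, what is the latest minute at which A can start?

B must finish by minute 193; it takes 28 minutes, so it must start by 193 − 28 = minute 165.
C has no dependents, so it just needs to finish by minute 193. Starting by 193 − 31 = minute 162 achieves that.
E must finish by minute 193; it takes 60 minutes, so it must start by 193 − 60 = minute 133.
D has to be done before E (must start by minute 133). That means finishing by minute 133, i.e. starting by 133 − 41 = minute 92.
A feeds B (must start by minute 165); C (must start by minute 162, minus 15-minute gap → minute 147); D (must start by minute 92, minus 10-minute gap → minute 82). Taking the minimum, A must finish by minute 82 and start by 82 − 60 = minute 22.

22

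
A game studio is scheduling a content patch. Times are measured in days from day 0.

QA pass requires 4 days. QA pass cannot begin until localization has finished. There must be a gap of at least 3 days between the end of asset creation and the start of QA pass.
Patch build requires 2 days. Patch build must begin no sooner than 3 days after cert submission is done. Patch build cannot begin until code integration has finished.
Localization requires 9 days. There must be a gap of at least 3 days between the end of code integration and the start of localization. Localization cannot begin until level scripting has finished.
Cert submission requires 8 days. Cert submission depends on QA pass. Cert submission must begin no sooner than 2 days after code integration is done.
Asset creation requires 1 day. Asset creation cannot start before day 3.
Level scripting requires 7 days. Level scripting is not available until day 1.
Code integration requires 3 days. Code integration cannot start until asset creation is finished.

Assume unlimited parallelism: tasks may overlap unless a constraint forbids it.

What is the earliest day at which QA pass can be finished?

23

Level scripting waits on its own release at day 1, so it starts at day 1 and finishes at 1 + 7 = day 8.
Asset creation cannot begin until its own release at day 3. It runs from day 3 to 3 + 1 = day 4.
Code integration waits on asset creation (finishes day 4), so it starts at day 4 and finishes at 4 + 3 = day 7.
For localization: code integration (finishes day 7, plus 3-day gap → day 10); level scripting (finishes day 8). Taking the maximum gives a start of day 10, and it finishes at 10 + 9 = day 19.
For QA pass: localization (finishes day 19); asset creation (finishes day 4, plus 3-day gap → day 7). Taking the maximum gives a start of day 19, and it finishes at 19 + 4 = day 23.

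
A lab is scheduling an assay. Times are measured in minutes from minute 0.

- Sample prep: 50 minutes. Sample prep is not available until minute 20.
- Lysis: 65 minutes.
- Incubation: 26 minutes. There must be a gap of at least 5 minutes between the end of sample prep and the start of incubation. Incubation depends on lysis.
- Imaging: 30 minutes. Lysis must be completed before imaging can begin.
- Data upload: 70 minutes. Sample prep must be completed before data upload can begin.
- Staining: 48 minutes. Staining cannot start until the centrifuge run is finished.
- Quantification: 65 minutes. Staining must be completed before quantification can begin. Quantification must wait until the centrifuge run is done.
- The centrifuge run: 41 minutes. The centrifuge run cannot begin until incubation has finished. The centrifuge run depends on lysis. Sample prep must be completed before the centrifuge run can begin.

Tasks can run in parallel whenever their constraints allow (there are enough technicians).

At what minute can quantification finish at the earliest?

Nothing blocks lysis, so it runs from minute 0 to minute 65.
Sample prep waits on its own release at minute 20, so it starts at minute 20 and finishes at 20 + 50 = minute 70.
Incubation needs all of sample prep (finishes minute 70, plus 5-minute gap → minute 75); lysis (finishes minute 65). That puts its earliest start at minute 75; it finishes at 75 + 26 = minute 101.
For the centrifuge run: incubation (finishes minute 101); lysis (finishes minute 65); sample prep (finishes minute 70). Taking the maximum gives a start of minute 101, and it finishes at 101 + 41 = minute 142.
Staining cannot begin until the centrifuge run (finishes minute 142). It runs from minute 142 to 142 + 48 = minute 190.
For quantification: staining (finishes minute 190); the centrifuge run (finishes minute 142). Taking the maximum gives a start of minute 190, and it finishes at 190 + 65 = minute 255.

255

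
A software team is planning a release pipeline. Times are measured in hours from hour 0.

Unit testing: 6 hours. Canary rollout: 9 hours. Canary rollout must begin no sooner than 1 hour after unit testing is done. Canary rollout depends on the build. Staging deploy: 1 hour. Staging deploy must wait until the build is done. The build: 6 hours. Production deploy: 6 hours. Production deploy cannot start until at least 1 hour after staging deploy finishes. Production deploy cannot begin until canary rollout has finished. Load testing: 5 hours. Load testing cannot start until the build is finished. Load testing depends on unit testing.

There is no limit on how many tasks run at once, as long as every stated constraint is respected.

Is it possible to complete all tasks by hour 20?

No

Unit testing has no prerequisites, so it starts at hour 0 and finishes at hour 6.
The build can start immediately at hour 0; it finishes at hour 6.
For load testing: the build (finishes hour 6); unit testing (finishes hour 6). Taking the maximum gives a start of hour 6, and it finishes at 6 + 5 = hour 11.
For canary rollout: unit testing (finishes hour 6, plus 1-hour gap → hour 7); the build (finishes hour 6). Taking the maximum gives a start of hour 7, and it finishes at 7 + 9 = hour 16.
After the build (finishes hour 6), staging deploy can start at hour 6 and finishes at hour 7.
Production deploy cannot start until staging deploy (finishes hour 7, plus 1-hour gap → hour 8); canary rollout (finishes hour 16). The controlling bound is hour 16, so production deploy finishes at 16 + 6 = hour 22.
The earliest everything can be done is hour 22, which is after the deadline of 20, so it is not possible.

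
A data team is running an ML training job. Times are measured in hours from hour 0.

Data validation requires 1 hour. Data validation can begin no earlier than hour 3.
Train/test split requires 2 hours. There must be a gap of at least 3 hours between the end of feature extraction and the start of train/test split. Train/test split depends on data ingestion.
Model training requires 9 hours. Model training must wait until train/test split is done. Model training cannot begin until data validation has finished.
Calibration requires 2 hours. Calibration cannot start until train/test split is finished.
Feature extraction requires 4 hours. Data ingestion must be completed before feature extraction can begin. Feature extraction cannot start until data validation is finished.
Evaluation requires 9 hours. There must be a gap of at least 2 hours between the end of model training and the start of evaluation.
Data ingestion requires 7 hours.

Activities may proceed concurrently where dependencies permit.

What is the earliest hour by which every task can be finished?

After its own release at hour 3, data validation can start at hour 3 and finishes at hour 4.
Data ingestion can start immediately at hour 0; it finishes at hour 7.
For feature extraction: data ingestion (finishes hour 7); data validation (finishes hour 4). Taking the maximum gives a start of hour 7, and it finishes at 7 + 4 = hour 11.
Train/test split has to wait for feature extraction (finishes hour 11, plus 3-hour gap → hour 14); data ingestion (finishes hour 7). The latest of these is hour 14, so train/test split runs hour 14 to 14 + 2 = hour 16.
Calibration waits on train/test split (finishes hour 16), so it starts at hour 16 and finishes at 16 + 2 = hour 18.
Model training needs all of train/test split (finishes hour 16); data validation (finishes hour 4). That puts its earliest start at hour 16; it finishes at 16 + 9 = hour 25.
Evaluation cannot begin until model training (finishes hour 25, plus 2-hour gap → hour 27). It runs from hour 27 to 27 + 9 = hour 36.
All tasks are finished once the last one completes. Finish times: Data ingestion at 7, Data validation at 4, Feature extraction at 11, Train/test split at 16, Model training at 25, Evaluation at 36, Calibration at 18. The latest is hour 36.

36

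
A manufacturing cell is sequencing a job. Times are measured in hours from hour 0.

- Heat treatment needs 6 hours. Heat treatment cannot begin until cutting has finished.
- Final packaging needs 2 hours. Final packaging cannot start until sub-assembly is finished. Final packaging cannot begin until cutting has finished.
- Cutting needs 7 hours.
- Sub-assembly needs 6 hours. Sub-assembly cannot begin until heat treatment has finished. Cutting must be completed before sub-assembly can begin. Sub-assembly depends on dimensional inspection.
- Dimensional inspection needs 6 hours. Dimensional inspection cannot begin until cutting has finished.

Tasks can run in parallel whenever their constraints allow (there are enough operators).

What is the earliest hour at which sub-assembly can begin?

Cutting can start immediately at hour 0; it finishes at hour 7.
Dimensional inspection cannot begin until cutting (finishes hour 7). It runs from hour 7 to 7 + 6 = hour 13.
Heat treatment cannot begin until cutting (finishes hour 7). It runs from hour 7 to 7 + 6 = hour 13.
Sub-assembly waits on heat treatment (finishes hour 13); cutting (finishes hour 7); dimensional inspection (finishes hour 13). The latest of these is hour 13, which is the earliest sub-assembly can start.

13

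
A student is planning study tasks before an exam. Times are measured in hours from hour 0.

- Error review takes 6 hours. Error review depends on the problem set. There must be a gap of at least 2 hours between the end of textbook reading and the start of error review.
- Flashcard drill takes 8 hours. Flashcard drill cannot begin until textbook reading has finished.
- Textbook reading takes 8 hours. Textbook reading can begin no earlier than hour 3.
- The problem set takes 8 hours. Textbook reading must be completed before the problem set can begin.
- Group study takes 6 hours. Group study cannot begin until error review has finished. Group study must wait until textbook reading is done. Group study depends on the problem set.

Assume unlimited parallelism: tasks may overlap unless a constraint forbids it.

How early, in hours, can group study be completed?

Textbook reading cannot begin until its own release at hour 3. It runs from hour 3 to 3 + 8 = hour 11.
The problem set waits on textbook reading (finishes hour 11), so it starts at hour 11 and finishes at 11 + 8 = hour 19.
For error review: the problem set (finishes hour 19); textbook reading (finishes hour 11, plus 2-hour gap → hour 13). Taking the maximum gives a start of hour 19, and it finishes at 19 + 6 = hour 25.
Group study needs all of error review (finishes hour 25); textbook reading (finishes hour 11); the problem set (finishes hour 19). That puts its earliest start at hour 25; it finishes at 25 + 6 = hour 31.

31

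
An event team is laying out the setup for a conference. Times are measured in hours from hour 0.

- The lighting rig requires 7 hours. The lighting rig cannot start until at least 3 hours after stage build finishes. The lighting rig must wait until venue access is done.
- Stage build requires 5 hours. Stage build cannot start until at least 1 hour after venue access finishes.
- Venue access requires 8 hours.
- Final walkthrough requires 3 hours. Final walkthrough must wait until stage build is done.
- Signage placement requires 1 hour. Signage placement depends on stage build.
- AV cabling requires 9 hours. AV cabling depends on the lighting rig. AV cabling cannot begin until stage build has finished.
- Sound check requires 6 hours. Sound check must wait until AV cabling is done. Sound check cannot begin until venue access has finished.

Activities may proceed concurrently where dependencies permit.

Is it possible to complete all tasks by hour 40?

Nothing blocks venue access, so it runs from hour 0 to hour 8.
Stage build waits on venue access (finishes hour 8, plus 1-hour gap → hour 9), so it starts at hour 9 and finishes at 9 + 5 = hour 14.
After stage build (finishes hour 14), final walkthrough can start at hour 14 and finishes at hour 17.
Signage placement waits on stage build (finishes hour 14), so it starts at hour 14 and finishes at 14 + 1 = hour 15.
For the lighting rig: stage build (finishes hour 14, plus 3-hour gap → hour 17); venue access (finishes hour 8). Taking the maximum gives a start of hour 17, and it finishes at 17 + 7 = hour 24.
AV cabling cannot start until the lighting rig (finishes hour 24); stage build (finishes hour 14). The controlling bound is hour 24, so AV cabling finishes at 24 + 9 = hour 33.
Sound check has to wait for AV cabling (finishes hour 33); venue access (finishes hour 8). The latest of these is hour 33, so sound check runs hour 33 to 33 + 6 = hour 39.
Every task is finished by hour 39, which is no later than the deadline of 40, so the schedule is feasible.

Yes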